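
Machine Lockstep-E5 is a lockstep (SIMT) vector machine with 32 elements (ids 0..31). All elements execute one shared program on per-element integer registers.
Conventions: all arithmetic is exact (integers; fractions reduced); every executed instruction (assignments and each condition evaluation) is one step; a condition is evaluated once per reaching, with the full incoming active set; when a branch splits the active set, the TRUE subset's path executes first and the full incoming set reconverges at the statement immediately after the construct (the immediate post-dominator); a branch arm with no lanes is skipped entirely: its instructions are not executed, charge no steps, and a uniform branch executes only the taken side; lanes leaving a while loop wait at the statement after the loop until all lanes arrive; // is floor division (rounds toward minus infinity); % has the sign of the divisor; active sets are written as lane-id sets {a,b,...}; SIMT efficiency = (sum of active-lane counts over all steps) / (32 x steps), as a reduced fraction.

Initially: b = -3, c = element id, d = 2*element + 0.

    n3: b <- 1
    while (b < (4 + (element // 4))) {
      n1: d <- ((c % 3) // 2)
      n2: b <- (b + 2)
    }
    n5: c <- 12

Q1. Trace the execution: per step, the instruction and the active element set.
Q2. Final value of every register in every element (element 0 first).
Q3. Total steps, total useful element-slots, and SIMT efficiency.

step 0: b <- 1                       {0,1,2,3,4,5,6,7,8,9,10,11,12,13,14,15,16,17,18,19,20,21,22,23,24,25,26,27,28,29,30,31}
step 1: eval (b < (4 + (element // 4))) {0,1,2,3,4,5,6,7,8,9,10,11,12,13,14,15,16,17,18,19,20,21,22,23,24,25,26,27,28,29,30,31}
step 2: d <- ((c % 3) // 2)          {0,1,2,3,4,5,6,7,8,9,10,11,12,13,14,15,16,17,18,19,20,21,22,23,24,25,26,27,28,29,30,31}
step 3: b <- (b + 2)                 {0,1,2,3,4,5,6,7,8,9,10,11,12,13,14,15,16,17,18,19,20,21,22,23,24,25,26,27,28,29,30,31}
step 4: eval (b < (4 + (element // 4))) {0,1,2,3,4,5,6,7,8,9,10,11,12,13,14,15,16,17,18,19,20,21,22,23,24,25,26,27,28,29,30,31}
step 5: d <- ((c % 3) // 2)          {0,1,2,3,4,5,6,7,8,9,10,11,12,13,14,15,16,17,18,19,20,21,22,23,24,25,26,27,28,29,30,31}
step 6: b <- (b + 2)                 {0,1,2,3,4,5,6,7,8,9,10,11,12,13,14,15,16,17,18,19,20,21,22,23,24,25,26,27,28,29,30,31}
step 7: eval (b < (4 + (element // 4))) {0,1,2,3,4,5,6,7,8,9,10,11,12,13,14,15,16,17,18,19,20,21,22,23,24,25,26,27,28,29,30,31}
step 8: d <- ((c % 3) // 2)          {8,9,10,11,12,13,14,15,16,17,18,19,20,21,22,23,24,25,26,27,28,29,30,31}
step 9: b <- (b + 2)                 {8,9,10,11,12,13,14,15,16,17,18,19,20,21,22,23,24,25,26,27,28,29,30,31}
step 10: eval (b < (4 + (element // 4))) {8,9,10,11,12,13,14,15,16,17,18,19,20,21,22,23,24,25,26,27,28,29,30,31}
step 11: d <- ((c % 3) // 2)          {16,17,18,19,20,21,22,23,24,25,26,27,28,29,30,31}
step 12: b <- (b + 2)                 {16,17,18,19,20,21,22,23,24,25,26,27,28,29,30,31}
step 13: eval (b < (4 + (element // 4))) {16,17,18,19,20,21,22,23,24,25,26,27,28,29,30,31}
step 14: d <- ((c % 3) // 2)          {24,25,26,27,28,29,30,31}
step 15: b <- (b + 2)                 {24,25,26,27,28,29,30,31}
step 16: eval (b < (4 + (element // 4))) {24,25,26,27,28,29,30,31}
step 17: c <- 12                      {0,1,2,3,4,5,6,7,8,9,10,11,12,13,14,15,16,17,18,19,20,21,22,23,24,25,26,27,28,29,30,31}

Answer: 18 steps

b: 5,5,5,5,5,5,5,5,7,7,7,7,7,7,7,7,9,9,9,9,9,9,9,9,11,11,11,11,11,11,11,11
c: 12,12,12,12,12,12,12,12,12,12,12,12,12,12,12,12,12,12,12,12,12,12,12,12,12,12,12,12,12,12,12,12
d: 0,0,1,0,0,1,0,0,1,0,0,1,0,0,1,0,0,1,0,0,1,0,0,1,0,0,1,0,0,1,0,0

steps = 18; useful = 432; efficiency = 432/576 = 3/4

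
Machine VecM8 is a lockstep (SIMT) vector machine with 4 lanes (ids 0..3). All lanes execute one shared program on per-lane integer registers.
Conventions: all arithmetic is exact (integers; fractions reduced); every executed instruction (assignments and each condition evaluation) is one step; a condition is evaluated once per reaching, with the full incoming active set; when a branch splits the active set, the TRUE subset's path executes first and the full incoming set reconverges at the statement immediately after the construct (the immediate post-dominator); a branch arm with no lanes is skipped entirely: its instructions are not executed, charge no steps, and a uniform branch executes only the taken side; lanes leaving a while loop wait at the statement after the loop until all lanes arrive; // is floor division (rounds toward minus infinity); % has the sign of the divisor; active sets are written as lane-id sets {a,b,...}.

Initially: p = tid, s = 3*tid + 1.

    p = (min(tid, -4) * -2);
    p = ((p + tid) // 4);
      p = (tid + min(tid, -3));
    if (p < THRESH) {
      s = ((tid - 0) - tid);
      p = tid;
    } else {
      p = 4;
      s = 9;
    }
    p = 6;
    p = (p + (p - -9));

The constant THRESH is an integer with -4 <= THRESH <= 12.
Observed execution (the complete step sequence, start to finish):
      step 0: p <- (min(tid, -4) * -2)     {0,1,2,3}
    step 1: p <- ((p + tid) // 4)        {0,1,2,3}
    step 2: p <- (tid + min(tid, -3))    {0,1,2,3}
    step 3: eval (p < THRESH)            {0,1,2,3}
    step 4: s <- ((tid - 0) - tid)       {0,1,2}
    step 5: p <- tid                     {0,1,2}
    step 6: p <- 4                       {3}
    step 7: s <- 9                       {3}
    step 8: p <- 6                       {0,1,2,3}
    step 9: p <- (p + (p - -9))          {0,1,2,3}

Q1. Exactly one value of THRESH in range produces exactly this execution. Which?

Answer: THRESH = 0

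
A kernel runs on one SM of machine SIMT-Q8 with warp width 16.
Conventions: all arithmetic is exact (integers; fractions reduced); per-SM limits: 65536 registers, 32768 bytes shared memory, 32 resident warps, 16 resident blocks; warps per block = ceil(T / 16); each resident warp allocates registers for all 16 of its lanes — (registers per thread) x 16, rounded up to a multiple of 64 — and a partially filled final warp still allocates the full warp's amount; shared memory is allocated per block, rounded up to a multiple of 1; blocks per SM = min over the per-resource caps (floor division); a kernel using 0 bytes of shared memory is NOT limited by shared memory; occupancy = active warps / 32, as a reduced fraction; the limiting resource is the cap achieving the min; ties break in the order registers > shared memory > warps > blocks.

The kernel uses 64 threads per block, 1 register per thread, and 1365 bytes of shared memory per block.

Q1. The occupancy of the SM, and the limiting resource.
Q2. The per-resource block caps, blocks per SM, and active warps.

Answer: occupancy 1, limited by warps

registers: 256 blocks
shared memory: 24 blocks
warps: 8 blocks
blocks: 16 blocks

Answer: 8 blocks, 32 active warps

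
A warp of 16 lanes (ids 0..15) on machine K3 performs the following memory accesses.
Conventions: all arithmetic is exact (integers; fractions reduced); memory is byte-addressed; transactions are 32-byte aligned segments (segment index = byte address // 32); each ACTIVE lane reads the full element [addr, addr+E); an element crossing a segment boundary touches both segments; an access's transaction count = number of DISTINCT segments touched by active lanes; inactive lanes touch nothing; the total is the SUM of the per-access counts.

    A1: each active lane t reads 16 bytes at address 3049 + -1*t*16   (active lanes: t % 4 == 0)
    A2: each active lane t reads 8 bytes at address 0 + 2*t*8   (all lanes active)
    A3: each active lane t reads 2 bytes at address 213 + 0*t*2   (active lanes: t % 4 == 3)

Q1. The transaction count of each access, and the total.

A1: 4 transactions
A2: 8 transactions
A3: 1 transaction

Answer: 4,8,1; total 13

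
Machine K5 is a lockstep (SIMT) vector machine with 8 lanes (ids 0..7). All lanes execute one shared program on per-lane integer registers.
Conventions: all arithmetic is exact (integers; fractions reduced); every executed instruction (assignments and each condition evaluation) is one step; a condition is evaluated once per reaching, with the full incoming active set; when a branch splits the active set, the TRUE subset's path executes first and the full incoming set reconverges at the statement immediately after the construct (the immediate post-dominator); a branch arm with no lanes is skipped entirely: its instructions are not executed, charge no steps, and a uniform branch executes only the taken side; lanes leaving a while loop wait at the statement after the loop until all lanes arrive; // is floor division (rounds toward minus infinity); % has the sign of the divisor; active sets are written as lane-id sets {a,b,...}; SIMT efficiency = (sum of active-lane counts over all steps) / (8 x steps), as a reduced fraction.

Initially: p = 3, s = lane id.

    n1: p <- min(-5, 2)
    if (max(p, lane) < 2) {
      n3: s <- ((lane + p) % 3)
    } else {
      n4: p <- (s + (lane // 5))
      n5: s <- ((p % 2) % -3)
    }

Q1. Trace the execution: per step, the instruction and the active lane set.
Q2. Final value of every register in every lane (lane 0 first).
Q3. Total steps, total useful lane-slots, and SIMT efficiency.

step 0: p <- min(-5, 2)              {0,1,2,3,4,5,6,7}
step 1: eval (max(p, lane) < 2)      {0,1,2,3,4,5,6,7}
step 2: s <- ((lane + p) % 3)        {0,1}
step 3: p <- (s + (lane // 5))       {2,3,4,5,6,7}
step 4: s <- ((p % 2) % -3)          {2,3,4,5,6,7}

Answer: 5 steps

p: -5,-5,2,3,4,6,7,8
s: 1,2,0,-2,0,0,-2,0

steps = 5; useful = 30; efficiency = 30/40 = 3/4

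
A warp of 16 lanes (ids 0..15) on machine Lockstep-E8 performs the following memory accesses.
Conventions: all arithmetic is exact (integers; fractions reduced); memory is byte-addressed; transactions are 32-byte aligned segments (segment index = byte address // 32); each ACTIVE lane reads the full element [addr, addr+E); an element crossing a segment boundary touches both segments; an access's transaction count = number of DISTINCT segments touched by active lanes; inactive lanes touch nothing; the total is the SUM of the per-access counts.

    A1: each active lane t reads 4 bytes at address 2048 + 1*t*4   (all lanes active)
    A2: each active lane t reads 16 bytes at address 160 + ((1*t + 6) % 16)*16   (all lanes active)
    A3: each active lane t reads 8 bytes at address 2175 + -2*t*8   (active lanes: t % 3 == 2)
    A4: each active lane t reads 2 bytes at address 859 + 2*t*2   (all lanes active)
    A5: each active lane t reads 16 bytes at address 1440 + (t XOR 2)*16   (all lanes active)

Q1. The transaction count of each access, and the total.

A1: 2 transactions
A2: 8 transactions
A3: 8 transactions
A4: 3 transactions
A5: 8 transactions

Answer: 2,8,8,3,8; total 29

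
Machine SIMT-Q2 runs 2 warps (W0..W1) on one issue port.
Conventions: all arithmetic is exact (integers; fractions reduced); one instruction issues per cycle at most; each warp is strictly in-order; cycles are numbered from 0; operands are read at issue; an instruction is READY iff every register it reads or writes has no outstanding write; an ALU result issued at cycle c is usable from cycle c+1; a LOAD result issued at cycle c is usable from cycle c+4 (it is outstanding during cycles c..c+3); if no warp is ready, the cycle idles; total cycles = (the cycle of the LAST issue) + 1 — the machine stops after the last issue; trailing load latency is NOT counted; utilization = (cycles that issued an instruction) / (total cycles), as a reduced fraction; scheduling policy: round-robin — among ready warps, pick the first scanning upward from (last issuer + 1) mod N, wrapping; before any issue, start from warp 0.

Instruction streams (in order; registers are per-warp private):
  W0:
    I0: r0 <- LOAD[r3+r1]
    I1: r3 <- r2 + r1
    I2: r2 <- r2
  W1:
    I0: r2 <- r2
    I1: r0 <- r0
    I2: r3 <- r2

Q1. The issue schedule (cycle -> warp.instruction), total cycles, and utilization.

cycle 0: W0.I0
cycle 1: W1.I0
cycle 2: W0.I1
cycle 3: W1.I1
cycle 4: W0.I2
cycle 5: W1.I2

Answer: 6 cycles, utilization 1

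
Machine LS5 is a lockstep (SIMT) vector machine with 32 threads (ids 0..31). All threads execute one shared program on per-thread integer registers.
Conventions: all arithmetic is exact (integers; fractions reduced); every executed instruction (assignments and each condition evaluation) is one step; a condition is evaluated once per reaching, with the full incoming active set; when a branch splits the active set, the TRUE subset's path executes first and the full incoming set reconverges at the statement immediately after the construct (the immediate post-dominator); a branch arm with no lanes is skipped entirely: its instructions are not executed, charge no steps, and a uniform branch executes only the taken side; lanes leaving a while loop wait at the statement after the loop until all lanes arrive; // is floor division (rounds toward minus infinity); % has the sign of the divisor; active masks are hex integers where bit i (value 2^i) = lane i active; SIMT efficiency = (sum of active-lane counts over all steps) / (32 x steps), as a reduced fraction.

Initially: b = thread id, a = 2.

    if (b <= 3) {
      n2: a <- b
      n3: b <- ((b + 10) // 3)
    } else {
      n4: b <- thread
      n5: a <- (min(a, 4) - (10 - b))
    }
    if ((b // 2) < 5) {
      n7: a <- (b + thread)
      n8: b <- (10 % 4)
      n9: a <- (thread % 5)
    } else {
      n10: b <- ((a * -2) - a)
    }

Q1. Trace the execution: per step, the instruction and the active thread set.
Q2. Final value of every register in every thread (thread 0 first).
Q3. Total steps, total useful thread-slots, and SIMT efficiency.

step 0: eval (b <= 3)                0xffffffff
step 1: a <- b                       0x0000000f
step 2: b <- ((b + 10) // 3)         0x0000000f
step 3: b <- thread                  0xfffffff0
step 4: a <- (min(a, 4) - (10 - b))  0xfffffff0
step 5: eval ((b // 2) < 5)          0xffffffff
step 6: a <- (b + thread)            0x000003ff
step 7: b <- (10 % 4)                0x000003ff
step 8: a <- (thread % 5)            0x000003ff
step 9: b <- ((a * -2) - a)          0xfffffc00

Answer: 10 steps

b: 2,2,2,2,2,2,2,2,2,2,-6,-9,-12,-15,-18,-21,-24,-27,-30,-33,-36,-39,-42,-45,-48,-51,-54,-57,-60,-63,-66,-69
a: 0,1,2,3,4,0,1,2,3,4,2,3,4,5,6,7,8,9,10,11,12,13,14,15,16,17,18,19,20,21,22,23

steps = 10; useful = 180; efficiency = 180/320 = 9/16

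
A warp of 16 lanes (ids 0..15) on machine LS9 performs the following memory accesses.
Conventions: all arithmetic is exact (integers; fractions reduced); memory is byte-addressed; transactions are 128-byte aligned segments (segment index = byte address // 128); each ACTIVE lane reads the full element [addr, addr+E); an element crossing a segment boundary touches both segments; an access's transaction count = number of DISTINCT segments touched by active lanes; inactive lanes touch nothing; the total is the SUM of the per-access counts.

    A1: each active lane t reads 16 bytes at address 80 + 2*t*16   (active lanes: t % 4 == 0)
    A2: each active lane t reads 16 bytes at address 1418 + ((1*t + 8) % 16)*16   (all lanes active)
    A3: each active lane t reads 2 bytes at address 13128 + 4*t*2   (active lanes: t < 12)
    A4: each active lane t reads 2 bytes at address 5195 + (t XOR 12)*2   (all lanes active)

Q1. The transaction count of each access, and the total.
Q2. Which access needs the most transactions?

A1: 4 transactions
A2: 3 transactions
A3: 2 transactions
A4: 1 transaction

Answer: 4,3,2,1; total 10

Answer: A1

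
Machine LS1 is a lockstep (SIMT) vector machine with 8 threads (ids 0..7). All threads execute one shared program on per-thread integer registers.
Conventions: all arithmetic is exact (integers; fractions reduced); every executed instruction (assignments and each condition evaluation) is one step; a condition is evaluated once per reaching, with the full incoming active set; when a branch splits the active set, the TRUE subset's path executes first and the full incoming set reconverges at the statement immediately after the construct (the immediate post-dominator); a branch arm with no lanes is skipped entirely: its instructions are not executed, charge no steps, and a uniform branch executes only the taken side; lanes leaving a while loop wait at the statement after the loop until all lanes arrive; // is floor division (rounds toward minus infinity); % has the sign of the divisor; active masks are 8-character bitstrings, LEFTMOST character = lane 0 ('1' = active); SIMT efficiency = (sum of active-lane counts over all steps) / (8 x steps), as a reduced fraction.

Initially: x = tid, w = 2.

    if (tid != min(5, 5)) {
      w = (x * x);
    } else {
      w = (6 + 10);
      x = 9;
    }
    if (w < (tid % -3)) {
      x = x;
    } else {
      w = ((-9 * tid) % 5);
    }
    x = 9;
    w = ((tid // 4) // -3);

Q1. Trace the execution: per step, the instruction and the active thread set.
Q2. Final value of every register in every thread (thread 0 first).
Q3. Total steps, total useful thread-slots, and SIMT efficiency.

step 0: eval (tid != min(5, 5))      11111111
step 1: w <- (x * x)                 11111011
step 2: w <- (6 + 10)                00000100
step 3: x <- 9                       00000100
step 4: eval (w < (tid % -3))        11111111
step 5: w <- ((-9 * tid) % 5)        11111111
step 6: x <- 9                       11111111
step 7: w <- ((tid // 4) // -3)      11111111

Answer: 8 steps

x: 9,9,9,9,9,9,9,9
w: 0,0,0,0,-1,-1,-1,-1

steps = 8; useful = 49; efficiency = 49/64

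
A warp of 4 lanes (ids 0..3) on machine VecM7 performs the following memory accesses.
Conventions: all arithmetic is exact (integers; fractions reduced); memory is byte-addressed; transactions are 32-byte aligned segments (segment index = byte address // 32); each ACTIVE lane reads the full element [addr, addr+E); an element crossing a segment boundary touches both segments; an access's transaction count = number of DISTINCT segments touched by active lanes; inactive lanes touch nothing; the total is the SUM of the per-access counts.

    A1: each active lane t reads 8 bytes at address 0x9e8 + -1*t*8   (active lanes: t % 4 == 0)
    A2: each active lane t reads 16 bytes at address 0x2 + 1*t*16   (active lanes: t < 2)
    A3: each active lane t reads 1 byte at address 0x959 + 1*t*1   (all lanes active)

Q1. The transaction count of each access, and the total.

A1: 1 transaction
A2: 2 transactions
A3: 1 transaction

Answer: 1,2,1; total 4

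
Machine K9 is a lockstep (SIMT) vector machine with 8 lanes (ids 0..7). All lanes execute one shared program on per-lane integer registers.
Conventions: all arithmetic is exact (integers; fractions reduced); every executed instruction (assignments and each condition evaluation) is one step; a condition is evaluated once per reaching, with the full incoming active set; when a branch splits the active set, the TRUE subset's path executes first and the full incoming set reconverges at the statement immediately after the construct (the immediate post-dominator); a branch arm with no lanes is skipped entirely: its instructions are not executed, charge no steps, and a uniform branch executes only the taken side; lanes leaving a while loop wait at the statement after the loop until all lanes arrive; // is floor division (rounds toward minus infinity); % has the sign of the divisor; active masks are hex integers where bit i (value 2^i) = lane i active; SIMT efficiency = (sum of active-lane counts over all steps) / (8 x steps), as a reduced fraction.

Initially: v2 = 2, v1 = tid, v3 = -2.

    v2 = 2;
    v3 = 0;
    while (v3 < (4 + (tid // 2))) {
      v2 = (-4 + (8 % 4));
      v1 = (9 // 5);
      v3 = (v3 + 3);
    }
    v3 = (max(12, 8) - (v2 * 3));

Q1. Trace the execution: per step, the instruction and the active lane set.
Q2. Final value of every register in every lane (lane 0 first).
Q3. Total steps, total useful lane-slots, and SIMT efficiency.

step 0: v2 <- 2                      0xff
step 1: v3 <- 0                      0xff
step 2: eval (v3 < (4 + (tid // 2))) 0xff
step 3: v2 <- (-4 + (8 % 4))         0xff
step 4: v1 <- (9 // 5)               0xff
step 5: v3 <- (v3 + 3)               0xff
step 6: eval (v3 < (4 + (tid // 2))) 0xff
step 7: v2 <- (-4 + (8 % 4))         0xff
step 8: v1 <- (9 // 5)               0xff
step 9: v3 <- (v3 + 3)               0xff
step 10: eval (v3 < (4 + (tid // 2))) 0xff
step 11: v2 <- (-4 + (8 % 4))         0xc0
step 12: v1 <- (9 // 5)               0xc0
step 13: v3 <- (v3 + 3)               0xc0
step 14: eval (v3 < (4 + (tid // 2))) 0xc0
step 15: v3 <- (max(12, 8) - (v2 * 3)) 0xff

Answer: 16 steps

v2: -4,-4,-4,-4,-4,-4,-4,-4
v1: 1,1,1,1,1,1,1,1
v3: 24,24,24,24,24,24,24,24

steps = 16; useful = 104; efficiency = 104/128 = 13/16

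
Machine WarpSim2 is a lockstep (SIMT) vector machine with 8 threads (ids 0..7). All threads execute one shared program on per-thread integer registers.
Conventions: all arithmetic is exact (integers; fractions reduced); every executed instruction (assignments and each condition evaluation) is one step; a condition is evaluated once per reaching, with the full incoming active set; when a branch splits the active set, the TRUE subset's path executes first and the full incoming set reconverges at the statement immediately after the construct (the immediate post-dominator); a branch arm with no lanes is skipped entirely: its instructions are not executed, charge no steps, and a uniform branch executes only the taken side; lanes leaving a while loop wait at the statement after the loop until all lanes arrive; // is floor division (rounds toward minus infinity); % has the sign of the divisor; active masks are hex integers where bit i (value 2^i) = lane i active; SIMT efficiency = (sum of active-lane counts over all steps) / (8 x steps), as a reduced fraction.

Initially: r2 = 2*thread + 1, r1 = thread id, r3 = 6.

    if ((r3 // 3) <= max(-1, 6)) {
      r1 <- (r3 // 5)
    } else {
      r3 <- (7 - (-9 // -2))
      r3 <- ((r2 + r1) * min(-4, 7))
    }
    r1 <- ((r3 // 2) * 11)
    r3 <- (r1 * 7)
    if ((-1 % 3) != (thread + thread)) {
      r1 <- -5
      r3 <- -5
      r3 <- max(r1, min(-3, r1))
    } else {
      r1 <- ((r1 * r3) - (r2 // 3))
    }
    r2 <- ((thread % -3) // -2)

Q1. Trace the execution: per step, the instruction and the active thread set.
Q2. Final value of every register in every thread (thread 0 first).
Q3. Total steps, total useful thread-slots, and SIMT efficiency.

step 0: eval ((r3 // 3) <= max(-1, 6)) 0xff
step 1: r1 <- (r3 // 5)              0xff
step 2: r1 <- ((r3 // 2) * 11)       0xff
step 3: r3 <- (r1 * 7)               0xff
step 4: eval ((-1 % 3) != (thread + thread)) 0xff
step 5: r1 <- -5                     0xfd
step 6: r3 <- -5                     0xfd
step 7: r3 <- max(r1, min(-3, r1))   0xfd
step 8: r1 <- ((r1 * r3) - (r2 // 3)) 0x02
step 9: r2 <- ((thread % -3) // -2)  0xff

Answer: 10 steps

r2: 0,1,0,0,1,0,0,1
r1: -5,7622,-5,-5,-5,-5,-5,-5
r3: -5,231,-5,-5,-5,-5,-5,-5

steps = 10; useful = 70; efficiency = 70/80 = 7/8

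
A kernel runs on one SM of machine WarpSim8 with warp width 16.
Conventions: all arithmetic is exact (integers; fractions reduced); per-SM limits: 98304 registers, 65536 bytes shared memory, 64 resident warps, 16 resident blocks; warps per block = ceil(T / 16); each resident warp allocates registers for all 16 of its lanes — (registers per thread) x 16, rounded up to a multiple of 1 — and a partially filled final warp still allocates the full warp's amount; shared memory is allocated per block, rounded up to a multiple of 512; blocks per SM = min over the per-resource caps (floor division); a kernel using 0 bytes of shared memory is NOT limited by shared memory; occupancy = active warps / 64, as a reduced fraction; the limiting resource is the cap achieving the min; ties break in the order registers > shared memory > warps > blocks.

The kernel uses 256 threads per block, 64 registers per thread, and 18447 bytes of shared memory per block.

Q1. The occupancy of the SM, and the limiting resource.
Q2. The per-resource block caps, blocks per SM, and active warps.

Answer: occupancy 3/4, limited by shared memory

registers: 6 blocks
shared memory: 3 blocks
warps: 4 blocks
blocks: 16 blocks

Answer: 3 blocks, 48 active warps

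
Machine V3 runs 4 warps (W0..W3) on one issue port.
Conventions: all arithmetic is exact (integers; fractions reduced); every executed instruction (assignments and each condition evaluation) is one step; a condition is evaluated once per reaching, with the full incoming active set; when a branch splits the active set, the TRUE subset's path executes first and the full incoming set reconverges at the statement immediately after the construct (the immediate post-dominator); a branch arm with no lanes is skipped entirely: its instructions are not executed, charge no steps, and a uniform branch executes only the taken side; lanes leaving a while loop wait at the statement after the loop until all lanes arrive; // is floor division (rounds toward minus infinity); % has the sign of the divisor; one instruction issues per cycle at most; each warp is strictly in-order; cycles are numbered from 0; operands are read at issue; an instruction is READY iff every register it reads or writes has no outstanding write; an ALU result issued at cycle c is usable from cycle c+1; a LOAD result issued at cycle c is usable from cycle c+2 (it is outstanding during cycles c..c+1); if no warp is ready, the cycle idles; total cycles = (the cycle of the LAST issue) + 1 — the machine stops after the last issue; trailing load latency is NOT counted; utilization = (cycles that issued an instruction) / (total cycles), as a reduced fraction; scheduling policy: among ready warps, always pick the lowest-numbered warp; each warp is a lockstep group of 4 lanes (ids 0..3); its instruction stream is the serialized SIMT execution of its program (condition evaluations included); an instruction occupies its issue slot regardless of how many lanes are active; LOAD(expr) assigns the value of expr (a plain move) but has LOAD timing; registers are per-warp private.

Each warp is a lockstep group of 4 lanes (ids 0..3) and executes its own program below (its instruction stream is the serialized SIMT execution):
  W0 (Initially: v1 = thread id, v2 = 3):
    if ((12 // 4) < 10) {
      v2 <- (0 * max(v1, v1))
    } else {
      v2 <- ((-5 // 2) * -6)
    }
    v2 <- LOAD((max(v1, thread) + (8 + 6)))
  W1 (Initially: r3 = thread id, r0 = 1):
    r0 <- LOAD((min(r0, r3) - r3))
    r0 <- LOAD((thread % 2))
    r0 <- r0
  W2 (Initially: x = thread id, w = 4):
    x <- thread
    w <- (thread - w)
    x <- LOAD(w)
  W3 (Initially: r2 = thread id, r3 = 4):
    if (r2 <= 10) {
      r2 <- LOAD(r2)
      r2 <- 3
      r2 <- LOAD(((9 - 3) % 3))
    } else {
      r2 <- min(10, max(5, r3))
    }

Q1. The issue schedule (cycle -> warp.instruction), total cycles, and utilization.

cycle 0: W0.I0
cycle 1: W0.I1
cycle 2: W0.I2
cycle 3: W1.I0
cycle 4: W2.I0
cycle 5: W1.I1
cycle 6: W2.I1
cycle 7: W1.I2
cycle 8: W2.I2
cycle 9: W3.I0
cycle 10: W3.I1
cycle 11: idle
cycle 12: W3.I2
cycle 13: W3.I3

Answer: 14 cycles, utilization 13/14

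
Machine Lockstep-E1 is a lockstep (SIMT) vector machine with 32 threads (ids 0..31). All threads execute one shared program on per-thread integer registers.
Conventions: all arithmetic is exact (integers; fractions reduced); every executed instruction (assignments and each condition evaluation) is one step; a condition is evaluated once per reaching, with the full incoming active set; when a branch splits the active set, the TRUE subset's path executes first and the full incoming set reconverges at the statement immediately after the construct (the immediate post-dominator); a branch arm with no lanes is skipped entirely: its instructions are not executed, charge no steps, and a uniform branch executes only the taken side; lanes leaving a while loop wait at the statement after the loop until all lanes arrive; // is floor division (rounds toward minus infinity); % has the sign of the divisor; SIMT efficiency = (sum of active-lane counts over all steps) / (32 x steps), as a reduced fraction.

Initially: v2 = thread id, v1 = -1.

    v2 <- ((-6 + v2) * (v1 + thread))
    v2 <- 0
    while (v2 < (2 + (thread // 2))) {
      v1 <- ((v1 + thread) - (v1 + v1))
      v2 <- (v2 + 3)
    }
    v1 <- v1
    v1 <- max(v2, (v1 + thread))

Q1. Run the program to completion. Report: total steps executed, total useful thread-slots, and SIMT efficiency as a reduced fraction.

Answer: 23 steps, 496 useful, 31/46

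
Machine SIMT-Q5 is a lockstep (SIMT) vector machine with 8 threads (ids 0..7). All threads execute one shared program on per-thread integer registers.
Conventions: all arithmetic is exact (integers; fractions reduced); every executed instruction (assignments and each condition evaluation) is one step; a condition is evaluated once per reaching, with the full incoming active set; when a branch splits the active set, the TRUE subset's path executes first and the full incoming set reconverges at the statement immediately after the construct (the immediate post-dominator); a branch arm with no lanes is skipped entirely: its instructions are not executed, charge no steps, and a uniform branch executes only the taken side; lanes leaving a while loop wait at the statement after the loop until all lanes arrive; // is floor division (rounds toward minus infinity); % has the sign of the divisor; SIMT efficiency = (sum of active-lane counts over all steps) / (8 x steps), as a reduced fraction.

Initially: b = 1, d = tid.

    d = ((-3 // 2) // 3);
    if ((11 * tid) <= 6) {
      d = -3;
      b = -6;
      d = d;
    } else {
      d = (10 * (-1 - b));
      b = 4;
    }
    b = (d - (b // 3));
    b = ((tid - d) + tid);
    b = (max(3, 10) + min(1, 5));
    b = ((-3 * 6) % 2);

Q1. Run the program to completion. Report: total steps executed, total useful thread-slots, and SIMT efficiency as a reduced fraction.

Answer: 11 steps, 65 useful, 65/88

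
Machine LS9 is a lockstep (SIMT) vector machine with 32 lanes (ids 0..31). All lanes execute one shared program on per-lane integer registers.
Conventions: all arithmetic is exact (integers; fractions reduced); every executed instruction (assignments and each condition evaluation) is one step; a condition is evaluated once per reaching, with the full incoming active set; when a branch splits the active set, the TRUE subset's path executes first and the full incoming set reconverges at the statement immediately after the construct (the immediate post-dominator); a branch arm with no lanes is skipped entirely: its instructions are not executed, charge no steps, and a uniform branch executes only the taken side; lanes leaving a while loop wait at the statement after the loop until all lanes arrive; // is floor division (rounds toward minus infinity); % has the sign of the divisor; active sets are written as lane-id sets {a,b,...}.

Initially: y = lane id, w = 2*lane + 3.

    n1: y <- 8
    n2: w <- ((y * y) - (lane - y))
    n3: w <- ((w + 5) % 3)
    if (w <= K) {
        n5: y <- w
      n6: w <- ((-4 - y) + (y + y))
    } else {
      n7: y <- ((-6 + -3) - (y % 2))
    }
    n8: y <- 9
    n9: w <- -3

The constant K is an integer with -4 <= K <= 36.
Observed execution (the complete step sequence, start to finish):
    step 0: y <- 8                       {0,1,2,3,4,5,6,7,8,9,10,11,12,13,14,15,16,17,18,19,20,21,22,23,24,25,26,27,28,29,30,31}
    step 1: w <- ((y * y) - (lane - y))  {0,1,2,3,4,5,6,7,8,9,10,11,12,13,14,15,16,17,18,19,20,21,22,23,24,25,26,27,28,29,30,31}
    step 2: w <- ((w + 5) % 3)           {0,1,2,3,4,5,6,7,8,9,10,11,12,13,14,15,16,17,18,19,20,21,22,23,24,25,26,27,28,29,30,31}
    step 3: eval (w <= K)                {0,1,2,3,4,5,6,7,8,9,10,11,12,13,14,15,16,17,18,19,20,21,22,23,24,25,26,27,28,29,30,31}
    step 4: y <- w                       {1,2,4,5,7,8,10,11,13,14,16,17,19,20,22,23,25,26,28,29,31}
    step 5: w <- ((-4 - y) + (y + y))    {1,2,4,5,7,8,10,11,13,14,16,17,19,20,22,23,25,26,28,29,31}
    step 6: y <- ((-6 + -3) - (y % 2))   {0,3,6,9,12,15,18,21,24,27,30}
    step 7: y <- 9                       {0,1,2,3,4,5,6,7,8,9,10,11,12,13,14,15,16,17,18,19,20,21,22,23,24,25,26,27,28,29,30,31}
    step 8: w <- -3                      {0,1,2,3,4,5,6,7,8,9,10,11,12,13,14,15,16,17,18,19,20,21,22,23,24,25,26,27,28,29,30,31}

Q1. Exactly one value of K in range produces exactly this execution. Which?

Answer: K = 1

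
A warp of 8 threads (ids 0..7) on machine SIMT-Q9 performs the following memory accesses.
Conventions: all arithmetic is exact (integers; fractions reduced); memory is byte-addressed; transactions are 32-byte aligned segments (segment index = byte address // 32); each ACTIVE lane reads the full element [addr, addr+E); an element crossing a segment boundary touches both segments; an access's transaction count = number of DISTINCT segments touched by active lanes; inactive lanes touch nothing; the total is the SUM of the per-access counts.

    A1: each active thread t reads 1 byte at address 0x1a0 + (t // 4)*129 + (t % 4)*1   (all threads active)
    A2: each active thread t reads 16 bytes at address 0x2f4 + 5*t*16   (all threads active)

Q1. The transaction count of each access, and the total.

A1: 2 transactions
A2: 12 transactions

Answer: 2,12; total 14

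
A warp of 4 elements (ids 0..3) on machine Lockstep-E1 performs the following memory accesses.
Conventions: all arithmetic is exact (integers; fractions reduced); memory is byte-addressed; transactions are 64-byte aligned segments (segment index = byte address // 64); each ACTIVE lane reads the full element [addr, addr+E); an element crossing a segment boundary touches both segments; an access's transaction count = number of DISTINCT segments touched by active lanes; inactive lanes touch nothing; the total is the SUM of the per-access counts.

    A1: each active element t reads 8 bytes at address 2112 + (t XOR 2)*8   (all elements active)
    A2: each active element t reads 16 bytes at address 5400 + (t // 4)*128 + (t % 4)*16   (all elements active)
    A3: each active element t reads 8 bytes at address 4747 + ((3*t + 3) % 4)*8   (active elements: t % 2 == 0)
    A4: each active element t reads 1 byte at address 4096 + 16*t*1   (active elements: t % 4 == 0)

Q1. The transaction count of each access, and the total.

A1: 1 transaction
A2: 2 transactions
A3: 1 transaction
A4: 1 transaction

Answer: 1,2,1,1; total 5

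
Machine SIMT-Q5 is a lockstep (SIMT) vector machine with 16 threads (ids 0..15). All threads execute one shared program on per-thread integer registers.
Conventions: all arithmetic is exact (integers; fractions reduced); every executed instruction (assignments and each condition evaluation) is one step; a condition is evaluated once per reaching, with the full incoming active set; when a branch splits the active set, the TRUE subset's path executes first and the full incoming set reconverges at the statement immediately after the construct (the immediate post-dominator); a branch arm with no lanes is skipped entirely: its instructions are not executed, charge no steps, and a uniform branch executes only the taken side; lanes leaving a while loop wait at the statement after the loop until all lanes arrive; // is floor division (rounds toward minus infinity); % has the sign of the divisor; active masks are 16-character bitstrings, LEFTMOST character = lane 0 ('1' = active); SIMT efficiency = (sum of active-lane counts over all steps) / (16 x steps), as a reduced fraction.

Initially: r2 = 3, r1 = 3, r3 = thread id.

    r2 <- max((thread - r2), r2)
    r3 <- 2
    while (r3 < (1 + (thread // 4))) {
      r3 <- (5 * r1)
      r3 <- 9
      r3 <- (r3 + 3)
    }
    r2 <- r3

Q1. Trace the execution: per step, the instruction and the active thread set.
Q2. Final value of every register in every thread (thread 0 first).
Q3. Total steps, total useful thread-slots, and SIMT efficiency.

step 0: r2 <- max((thread - r2), r2) 1111111111111111
step 1: r3 <- 2                      1111111111111111
step 2: eval (r3 < (1 + (thread // 4))) 1111111111111111
step 3: r3 <- (5 * r1)               0000000011111111
step 4: r3 <- 9                      0000000011111111
step 5: r3 <- (r3 + 3)               0000000011111111
step 6: eval (r3 < (1 + (thread // 4))) 0000000011111111
step 7: r2 <- r3                     1111111111111111

Answer: 8 steps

r2: 2,2,2,2,2,2,2,2,12,12,12,12,12,12,12,12
r1: 3,3,3,3,3,3,3,3,3,3,3,3,3,3,3,3
r3: 2,2,2,2,2,2,2,2,12,12,12,12,12,12,12,12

steps = 8; useful = 96; efficiency = 96/128 = 3/4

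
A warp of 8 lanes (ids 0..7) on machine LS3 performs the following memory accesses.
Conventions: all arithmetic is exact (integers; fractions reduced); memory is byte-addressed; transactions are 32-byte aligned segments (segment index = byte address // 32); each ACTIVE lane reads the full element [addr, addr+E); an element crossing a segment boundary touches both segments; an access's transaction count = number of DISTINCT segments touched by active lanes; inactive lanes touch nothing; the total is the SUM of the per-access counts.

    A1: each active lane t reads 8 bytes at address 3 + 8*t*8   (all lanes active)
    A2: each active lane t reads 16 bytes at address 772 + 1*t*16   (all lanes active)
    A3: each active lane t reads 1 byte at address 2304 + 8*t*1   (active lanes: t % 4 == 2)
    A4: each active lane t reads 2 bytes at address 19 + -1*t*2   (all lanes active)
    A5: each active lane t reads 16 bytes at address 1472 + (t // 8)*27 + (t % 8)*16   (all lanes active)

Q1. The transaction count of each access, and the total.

A1: 8 transactions
A2: 5 transactions
A3: 2 transactions
A4: 1 transaction
A5: 4 transactions

Answer: 8,5,2,1,4; total 20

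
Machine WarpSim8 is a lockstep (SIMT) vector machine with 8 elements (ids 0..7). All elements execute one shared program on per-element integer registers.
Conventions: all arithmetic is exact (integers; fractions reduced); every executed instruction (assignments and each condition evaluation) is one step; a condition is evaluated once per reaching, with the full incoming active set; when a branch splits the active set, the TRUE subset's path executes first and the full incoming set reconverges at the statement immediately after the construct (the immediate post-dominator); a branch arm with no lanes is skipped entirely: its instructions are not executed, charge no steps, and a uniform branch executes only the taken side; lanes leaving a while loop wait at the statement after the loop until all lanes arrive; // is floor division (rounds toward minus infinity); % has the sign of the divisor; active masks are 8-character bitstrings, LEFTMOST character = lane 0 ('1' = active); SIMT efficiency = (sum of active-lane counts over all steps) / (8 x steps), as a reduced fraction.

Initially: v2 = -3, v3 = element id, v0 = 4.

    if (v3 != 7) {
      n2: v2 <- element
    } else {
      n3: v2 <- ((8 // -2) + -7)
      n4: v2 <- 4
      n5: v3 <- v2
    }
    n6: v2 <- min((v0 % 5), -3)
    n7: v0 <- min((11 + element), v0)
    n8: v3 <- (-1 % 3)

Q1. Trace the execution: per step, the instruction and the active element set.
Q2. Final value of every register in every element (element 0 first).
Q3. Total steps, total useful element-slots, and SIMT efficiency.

step 0: eval (v3 != 7)               11111111
step 1: v2 <- element                11111110
step 2: v2 <- ((8 // -2) + -7)       00000001
step 3: v2 <- 4                      00000001
step 4: v3 <- v2                     00000001
step 5: v2 <- min((v0 % 5), -3)      11111111
step 6: v0 <- min((11 + element), v0) 11111111
step 7: v3 <- (-1 % 3)               11111111

Answer: 8 steps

v2: -3,-3,-3,-3,-3,-3,-3,-3
v3: 2,2,2,2,2,2,2,2
v0: 4,4,4,4,4,4,4,4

steps = 8; useful = 42; efficiency = 42/64 = 21/32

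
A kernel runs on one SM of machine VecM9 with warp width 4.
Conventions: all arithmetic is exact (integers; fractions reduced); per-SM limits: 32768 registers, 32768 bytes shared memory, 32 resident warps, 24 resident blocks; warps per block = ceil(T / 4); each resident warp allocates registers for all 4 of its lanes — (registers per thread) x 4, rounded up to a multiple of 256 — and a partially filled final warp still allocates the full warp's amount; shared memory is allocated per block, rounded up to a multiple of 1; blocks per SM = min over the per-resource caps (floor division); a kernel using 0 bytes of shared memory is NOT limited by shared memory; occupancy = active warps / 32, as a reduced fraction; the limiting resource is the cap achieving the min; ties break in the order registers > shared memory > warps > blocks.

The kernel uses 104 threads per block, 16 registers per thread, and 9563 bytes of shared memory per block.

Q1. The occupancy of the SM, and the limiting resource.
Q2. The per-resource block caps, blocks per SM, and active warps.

Answer: occupancy 13/16, limited by warps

registers: 4 blocks
shared memory: 3 blocks
warps: 1 block
blocks: 24 blocks

Answer: 1 block, 26 active warps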